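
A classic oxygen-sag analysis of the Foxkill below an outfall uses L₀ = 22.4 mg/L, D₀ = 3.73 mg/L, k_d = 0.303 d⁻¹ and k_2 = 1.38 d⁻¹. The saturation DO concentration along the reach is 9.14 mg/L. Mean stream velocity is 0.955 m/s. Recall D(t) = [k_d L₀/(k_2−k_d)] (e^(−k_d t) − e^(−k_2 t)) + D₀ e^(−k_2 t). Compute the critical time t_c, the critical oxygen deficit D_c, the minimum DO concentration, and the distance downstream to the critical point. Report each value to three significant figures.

With k_2/k_d = 4.554 and 1 − D₀(k_2−k_d)/(k_d L₀) = 0.4081,
t_c = ln(4.554 × 0.4081) / (1.38 − 0.303) = ln(1.859) / 1.077 = 0.6199/1.077 = 0.5756 d.
D_c = (k_d/k_2) L₀ e^(−k_d t_c) = (0.303/1.38) × 22.4 × e^(−0.303×0.5756) = 0.2196 × 22.4 × 0.8400 = 4.131 mg/L.
Minimum DO = C_s − D_c = 9.14 − 4.131 = 5.009 mg/L.
x_c = v t_c = 0.955 m/s × 0.5756 d × 86400 s/d = 47490 m ≈ 47.5 km.

t_c ≈ 0.576 d; D_c ≈ 4.13 mg/L; min DO ≈ 5.01 mg/L; x_c ≈ 47.5 km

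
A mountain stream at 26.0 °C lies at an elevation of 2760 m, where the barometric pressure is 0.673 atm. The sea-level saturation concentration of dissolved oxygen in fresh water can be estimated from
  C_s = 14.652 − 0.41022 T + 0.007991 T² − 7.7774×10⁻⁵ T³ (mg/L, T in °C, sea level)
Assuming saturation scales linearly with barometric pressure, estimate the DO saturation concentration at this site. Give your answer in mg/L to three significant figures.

C_s ≈ 5.40 mg/L

At sea level: C_s = 14.652 − 0.41022×26.0 + 0.007991×26.0² − 7.7774×10⁻⁵×26.0³ = 8.021 mg/L.
Pressure correction: C_s' = 8.021 × 0.673 = 5.398 mg/L.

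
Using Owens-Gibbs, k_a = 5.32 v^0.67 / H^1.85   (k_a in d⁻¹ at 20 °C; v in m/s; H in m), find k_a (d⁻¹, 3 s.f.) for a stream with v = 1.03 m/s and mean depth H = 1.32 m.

k_a ≈ 3.25 d⁻¹

k_a = 5.32 × 1.03^0.67 / 1.32^1.85 = 5.32 × 1.020 / 1.671 = 3.247 d⁻¹.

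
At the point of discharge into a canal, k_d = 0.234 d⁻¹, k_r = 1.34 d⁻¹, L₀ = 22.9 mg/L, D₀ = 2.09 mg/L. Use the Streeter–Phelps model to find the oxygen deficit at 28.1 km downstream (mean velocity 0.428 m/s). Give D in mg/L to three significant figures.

Travel time t = x/v = 28.1 km / (0.428 m/s) = 28100 m / 0.428 m/s = 65650 s = 0.7599 d.
k_d L₀/(k_r−k_d) = 0.234×22.9/(1.34−0.234) = 5.359/1.106 = 4.845 mg/L.
e^(−k_d t) = e^(−0.234×0.7599) = 0.8371; e^(−k_r t) = e^(−1.34×0.7599) = 0.3612.
D = 4.845 × (0.8371 − 0.3612) + 2.09 × 0.3612 = 2.306 + 0.7550 = 3.061 mg/L.

D ≈ 3.06 mg/L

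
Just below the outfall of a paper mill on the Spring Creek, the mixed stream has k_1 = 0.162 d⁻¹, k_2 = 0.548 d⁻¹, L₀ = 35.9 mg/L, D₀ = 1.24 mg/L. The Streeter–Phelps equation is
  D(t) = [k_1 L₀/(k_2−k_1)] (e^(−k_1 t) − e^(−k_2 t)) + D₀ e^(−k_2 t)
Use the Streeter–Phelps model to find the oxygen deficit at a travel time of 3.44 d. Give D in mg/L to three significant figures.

k_1 L₀/(k_2−k_1) = 0.162×35.9/(0.548−0.162) = 5.816/0.3860 = 15.07 mg/L.
e^(−k_1 t) = e^(−0.162×3.440) = 0.5728; e^(−k_2 t) = e^(−0.548×3.440) = 0.1518.
D = 15.07 × (0.5728 − 0.1518) + 1.24 × 0.1518 = 6.342 + 0.1882 = 6.531 mg/L.

D ≈ 6.53 mg/L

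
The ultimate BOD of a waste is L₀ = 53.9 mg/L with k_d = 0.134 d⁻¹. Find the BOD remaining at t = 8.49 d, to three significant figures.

L ≈ 17.3 mg/L

L_t = L₀ e^(−k_d t) = 53.9 × e^(−0.134×8.49) = 53.9 × 0.3206 = 17.28 mg/L.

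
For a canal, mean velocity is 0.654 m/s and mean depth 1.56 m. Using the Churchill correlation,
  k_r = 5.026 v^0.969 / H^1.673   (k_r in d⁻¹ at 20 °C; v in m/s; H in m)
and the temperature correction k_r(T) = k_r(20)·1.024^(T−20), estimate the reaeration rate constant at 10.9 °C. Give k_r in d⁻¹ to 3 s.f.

k_r(20) = 5.026 × 0.654^0.969 / 1.56^1.673 = 5.026 × 0.6627 / 2.104 = 1.583 d⁻¹.
k_r(10.9) = 1.583 × 1.024^(10.9−20) = 1.583 × 0.8059 = 1.276 d⁻¹.

k_r ≈ 1.28 d⁻¹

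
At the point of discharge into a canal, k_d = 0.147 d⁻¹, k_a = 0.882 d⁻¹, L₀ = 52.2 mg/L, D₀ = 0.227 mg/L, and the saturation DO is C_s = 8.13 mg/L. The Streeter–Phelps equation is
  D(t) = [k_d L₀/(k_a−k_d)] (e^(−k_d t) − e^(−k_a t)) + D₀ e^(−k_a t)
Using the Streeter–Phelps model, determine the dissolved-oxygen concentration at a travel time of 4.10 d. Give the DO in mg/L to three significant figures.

k_d L₀/(k_a−k_d) = 0.147×52.2/(0.882−0.147) = 7.673/0.7350 = 10.44 mg/L.
e^(−k_d t) = e^(−0.147×4.100) = 0.5473; e^(−k_a t) = e^(−0.882×4.100) = 0.02688.
D = 10.44 × (0.5473 − 0.02688) + 0.227 × 0.02688 = 5.433 + 0.006103 = 5.440 mg/L.
DO = C_s − D = 8.13 − 5.440 = 2.690 mg/L.

DO ≈ 2.69 mg/L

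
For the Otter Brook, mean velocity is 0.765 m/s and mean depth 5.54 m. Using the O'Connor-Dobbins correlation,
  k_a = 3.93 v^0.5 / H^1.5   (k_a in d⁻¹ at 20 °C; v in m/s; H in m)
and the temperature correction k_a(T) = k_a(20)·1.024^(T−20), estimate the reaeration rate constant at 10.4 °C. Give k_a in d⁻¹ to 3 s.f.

k_a ≈ 0.210 d⁻¹

k_a(20) = 3.93 × 0.765^0.5 / 5.54^1.5 = 3.93 × 0.8746 / 13.04 = 0.2636 d⁻¹.
k_a(10.4) = 0.2636 × 1.024^(10.4−20) = 0.2636 × 0.7964 = 0.2099 d⁻¹.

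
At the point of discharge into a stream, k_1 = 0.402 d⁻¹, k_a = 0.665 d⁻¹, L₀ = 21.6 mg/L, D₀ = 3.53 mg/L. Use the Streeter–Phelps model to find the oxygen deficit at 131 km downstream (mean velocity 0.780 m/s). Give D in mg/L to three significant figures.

Travel time t = x/v = 131 km / (0.780 m/s) = 131000 m / 0.780 m/s = 167900 s = 1.944 d.
k_1 L₀/(k_a−k_1) = 0.402×21.6/(0.665−0.402) = 8.683/0.2630 = 33.02 mg/L.
e^(−k_1 t) = e^(−0.402×1.944) = 0.4578; e^(−k_a t) = e^(−0.665×1.944) = 0.2745.
D = 33.02 × (0.4578 − 0.2745) + 3.53 × 0.2745 = 6.049 + 0.9691 = 7.018 mg/L.

D ≈ 7.02 mg/L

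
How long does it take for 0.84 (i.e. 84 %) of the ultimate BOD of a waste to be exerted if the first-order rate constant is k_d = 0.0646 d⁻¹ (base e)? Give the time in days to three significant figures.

y/L₀ = 1 − e^(−k_d t) = 0.84 ⇒ e^(−k_d t) = 0.160
t = −ln(0.160) / 0.0646 = 1.833 / 0.0646 = 28.37 d.

t ≈ 28.4 d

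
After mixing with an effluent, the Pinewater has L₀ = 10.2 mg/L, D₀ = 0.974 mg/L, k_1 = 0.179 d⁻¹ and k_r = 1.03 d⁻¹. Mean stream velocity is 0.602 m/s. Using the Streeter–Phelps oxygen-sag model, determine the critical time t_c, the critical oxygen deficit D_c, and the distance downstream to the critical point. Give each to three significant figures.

t_c = [1/(k_r−k_1)] ln[(k_r/k_1)(1 − D₀(k_r−k_1)/(k_1 L₀))]
= [1/(1.03−0.179)] ln[(1.03/0.179)(1 − 0.974×0.8510/(0.179×10.2))]
= (1/0.8510) ln[5.754 × 0.5460] = 1.175 × ln(3.142) = 1.175 × 1.145 = 1.345 d.
L(t_c) = L₀ e^(−k_1 t_c) = 10.2 × 0.7860 = 8.017 mg/L, and at the critical point k_r D_c = k_1 L, so D_c = (0.179/1.03) × 8.017 = 1.393 mg/L.
x_c = v t_c = 0.602 m/s × 1.345 d × 86400 s/d = 69970 m ≈ 70.0 km.

t_c ≈ 1.35 d; D_c ≈ 1.39 mg/L; x_c ≈ 70.0 km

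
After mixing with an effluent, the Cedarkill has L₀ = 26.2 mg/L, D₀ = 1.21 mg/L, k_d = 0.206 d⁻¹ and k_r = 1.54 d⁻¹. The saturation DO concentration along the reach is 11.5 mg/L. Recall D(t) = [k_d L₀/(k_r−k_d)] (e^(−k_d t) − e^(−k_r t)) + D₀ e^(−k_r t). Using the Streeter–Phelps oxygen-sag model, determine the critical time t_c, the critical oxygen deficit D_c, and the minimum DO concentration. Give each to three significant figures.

t_c = [1/(k_r−k_d)] ln[(k_r/k_d)(1 − D₀(k_r−k_d)/(k_d L₀))]
= [1/(1.54−0.206)] ln[(1.54/0.206)(1 − 1.21×1.334/(0.206×26.2))]
= (1/1.334) ln[7.476 × 0.7009] = 0.7496 × ln(5.240) = 0.7496 × 1.656 = 1.242 d.
L(t_c) = L₀ e^(−k_d t_c) = 26.2 × 0.7743 = 20.29 mg/L, and at the critical point k_r D_c = k_d L, so D_c = (0.206/1.54) × 20.29 = 2.714 mg/L.
Minimum DO = C_s − D_c = 11.5 − 2.714 = 8.786 mg/L.

t_c ≈ 1.24 d; D_c ≈ 2.71 mg/L; min DO ≈ 8.79 mg/L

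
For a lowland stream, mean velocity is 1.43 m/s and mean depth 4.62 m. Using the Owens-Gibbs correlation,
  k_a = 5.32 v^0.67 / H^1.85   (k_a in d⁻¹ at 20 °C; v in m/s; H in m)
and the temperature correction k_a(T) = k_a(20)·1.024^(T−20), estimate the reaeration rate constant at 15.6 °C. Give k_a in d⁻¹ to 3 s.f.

k_a ≈ 0.359 d⁻¹

k_a(20) = 5.32 × 1.43^0.67 / 4.62^1.85 = 5.32 × 1.271 / 16.97 = 0.3985 d⁻¹.
k_a(15.6) = 0.3985 × 1.024^(15.6−20) = 0.3985 × 0.9009 = 0.3590 d⁻¹.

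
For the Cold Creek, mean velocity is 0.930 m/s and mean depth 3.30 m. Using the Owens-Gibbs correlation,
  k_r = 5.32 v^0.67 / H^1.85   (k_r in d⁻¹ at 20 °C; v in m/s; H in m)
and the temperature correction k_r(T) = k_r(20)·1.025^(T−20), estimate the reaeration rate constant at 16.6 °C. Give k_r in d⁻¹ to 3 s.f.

k_r ≈ 0.512 d⁻¹

k_r(20) = 5.32 × 0.930^0.67 / 3.30^1.85 = 5.32 × 0.9525 / 9.104 = 0.5566 d⁻¹.
k_r(16.6) = 0.5566 × 1.025^(16.6−20) = 0.5566 × 0.9195 = 0.5118 d⁻¹.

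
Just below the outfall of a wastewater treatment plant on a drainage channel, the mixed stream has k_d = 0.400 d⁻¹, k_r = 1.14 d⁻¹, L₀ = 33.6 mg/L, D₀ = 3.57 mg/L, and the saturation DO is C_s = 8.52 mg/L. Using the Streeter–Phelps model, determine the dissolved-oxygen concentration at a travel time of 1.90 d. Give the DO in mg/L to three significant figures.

DO ≈ 1.70 mg/L

k_d L₀/(k_r−k_d) = 0.400×33.6/(1.14−0.400) = 13.44/0.7400 = 18.16 mg/L.
e^(−k_d t) = e^(−0.400×1.900) = 0.4677; e^(−k_r t) = e^(−1.14×1.900) = 0.1146.
D = 18.16 × (0.4677 − 0.1146) + 3.57 × 0.1146 = 6.412 + 0.4092 = 6.821 mg/L.
DO = C_s − D = 8.52 − 6.821 = 1.699 mg/L.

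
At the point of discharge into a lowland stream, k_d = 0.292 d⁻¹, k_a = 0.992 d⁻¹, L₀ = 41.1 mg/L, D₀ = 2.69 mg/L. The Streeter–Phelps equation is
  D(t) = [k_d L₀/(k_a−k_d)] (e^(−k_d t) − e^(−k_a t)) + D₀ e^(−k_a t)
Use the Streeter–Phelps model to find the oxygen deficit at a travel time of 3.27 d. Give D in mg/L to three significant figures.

k_d L₀/(k_a−k_d) = 0.292×41.1/(0.992−0.292) = 12.00/0.7000 = 17.14 mg/L.
e^(−k_d t) = e^(−0.292×3.270) = 0.3849; e^(−k_a t) = e^(−0.992×3.270) = 0.03901.
D = 17.14 × (0.3849 − 0.03901) + 2.69 × 0.03901 = 5.930 + 0.1049 = 6.035 mg/L.

D ≈ 6.03 mg/L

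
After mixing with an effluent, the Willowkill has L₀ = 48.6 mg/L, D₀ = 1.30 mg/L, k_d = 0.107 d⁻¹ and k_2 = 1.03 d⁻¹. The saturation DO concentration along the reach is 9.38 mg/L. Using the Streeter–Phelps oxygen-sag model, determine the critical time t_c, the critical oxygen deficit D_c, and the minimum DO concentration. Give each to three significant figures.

t_c = [1/(k_2−k_d)] ln[(k_2/k_d)(1 − D₀(k_2−k_d)/(k_d L₀))]
= [1/(1.03−0.107)] ln[(1.03/0.107)(1 − 1.30×0.9230/(0.107×48.6))]
= (1/0.9230) ln[9.626 × 0.7693] = 1.083 × ln(7.405) = 1.083 × 2.002 = 2.169 d.
D_c = (k_d/k_2) L₀ e^(−k_d t_c) = (0.107/1.03) × 48.6 × e^(−0.107×2.169) = 0.1039 × 48.6 × 0.7929 = 4.003 mg/L.
Minimum DO = C_s − D_c = 9.38 − 4.003 = 5.377 mg/L.

t_c ≈ 2.17 d; D_c ≈ 4.00 mg/L; min DO ≈ 5.38 mg/L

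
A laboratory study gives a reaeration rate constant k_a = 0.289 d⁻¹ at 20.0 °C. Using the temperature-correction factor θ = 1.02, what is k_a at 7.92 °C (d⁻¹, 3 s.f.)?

k_a ≈ 0.228 d⁻¹

k_a(T₂) = k_a(T₁) · θ^(T₂−T₁) = 0.289 × 1.02^(7.92−20.0)
= 0.289 × 1.02^-12.1 = 0.289 × 0.7872 = 0.2275 d⁻¹.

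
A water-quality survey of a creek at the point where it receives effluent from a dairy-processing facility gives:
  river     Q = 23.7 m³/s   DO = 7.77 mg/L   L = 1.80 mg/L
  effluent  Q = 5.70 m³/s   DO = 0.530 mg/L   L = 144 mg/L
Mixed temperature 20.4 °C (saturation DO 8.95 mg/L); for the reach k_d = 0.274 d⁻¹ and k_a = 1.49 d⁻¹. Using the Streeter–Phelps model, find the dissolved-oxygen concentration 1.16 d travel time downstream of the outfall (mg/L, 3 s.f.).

DO ≈ 4.85 mg/L

Mixed DO = (23.7×7.77 + 5.70×0.530)/(23.7+5.70) = 187.2/29.40 = 6.366 mg/L.
Mixed L₀ = (23.7×1.80 + 5.70×144)/(29.40) = 863.5/29.40 = 29.37 mg/L.
Initial deficit D₀ = C_s − DO₀ = 8.95 − 6.366 = 2.584 mg/L.
D(1.16) = [0.274×29.37/(1.49−0.274)](e^(−0.274×1.16) − e^(−1.49×1.16)) + 2.584 e^(−1.49×1.16)
= 6.618 × (0.7277 − 0.1776) + 2.584 × 0.1776 = 4.100 mg/L.
DO = 8.95 − 4.100 = 4.850 mg/L.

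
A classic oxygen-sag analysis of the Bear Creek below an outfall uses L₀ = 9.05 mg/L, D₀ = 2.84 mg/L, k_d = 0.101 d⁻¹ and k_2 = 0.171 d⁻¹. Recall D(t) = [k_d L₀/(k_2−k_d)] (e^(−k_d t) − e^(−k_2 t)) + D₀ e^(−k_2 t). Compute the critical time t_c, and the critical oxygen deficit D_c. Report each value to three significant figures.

t_c = [1/(k_2−k_d)] ln[(k_2/k_d)(1 − D₀(k_2−k_d)/(k_d L₀))]
= [1/(0.171−0.101)] ln[(0.171/0.101)(1 − 2.84×0.07000/(0.101×9.05))]
= (1/0.07000) ln[1.693 × 0.7825] = 14.29 × ln(1.325) = 14.29 × 0.2813 = 4.018 d.
D_c = (k_d/k_2) L₀ e^(−k_d t_c) = (0.101/0.171) × 9.05 × e^(−0.101×4.018) = 0.5906 × 9.05 × 0.6664 = 3.562 mg/L.

t_c ≈ 4.02 d; D_c ≈ 3.56 mg/L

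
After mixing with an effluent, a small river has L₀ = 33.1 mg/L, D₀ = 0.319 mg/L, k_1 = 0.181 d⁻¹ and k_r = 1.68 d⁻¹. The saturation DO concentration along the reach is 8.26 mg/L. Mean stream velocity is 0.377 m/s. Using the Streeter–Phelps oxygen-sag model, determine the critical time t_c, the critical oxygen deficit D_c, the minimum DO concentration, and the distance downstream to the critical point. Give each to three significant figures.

t_c ≈ 1.43 d; D_c ≈ 2.75 mg/L; min DO ≈ 5.51 mg/L; x_c ≈ 46.6 km

t_c = [1/(k_r−k_1)] ln[(k_r/k_1)(1 − D₀(k_r−k_1)/(k_1 L₀))]
= [1/(1.68−0.181)] ln[(1.68/0.181)(1 − 0.319×1.499/(0.181×33.1))]
= (1/1.499) ln[9.282 × 0.9202] = 0.6671 × ln(8.541) = 0.6671 × 2.145 = 1.431 d.
D_c = (k_1/k_r) L₀ e^(−k_1 t_c) = (0.181/1.68) × 33.1 × e^(−0.181×1.431) = 0.1077 × 33.1 × 0.7718 = 2.752 mg/L.
Minimum DO = C_s − D_c = 8.26 − 2.752 = 5.508 mg/L.
x_c = v t_c = 0.377 m/s × 1.431 d × 86400 s/d = 46610 m ≈ 46.6 km.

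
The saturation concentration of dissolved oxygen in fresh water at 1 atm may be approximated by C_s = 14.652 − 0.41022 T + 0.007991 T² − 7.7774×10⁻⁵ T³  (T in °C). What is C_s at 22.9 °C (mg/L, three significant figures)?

C_s ≈ 8.51 mg/L

C_s = 14.652 − 0.41022×22.9 + 0.007991×22.9² − 7.7774×10⁻⁵×22.9³ = 8.515 mg/L.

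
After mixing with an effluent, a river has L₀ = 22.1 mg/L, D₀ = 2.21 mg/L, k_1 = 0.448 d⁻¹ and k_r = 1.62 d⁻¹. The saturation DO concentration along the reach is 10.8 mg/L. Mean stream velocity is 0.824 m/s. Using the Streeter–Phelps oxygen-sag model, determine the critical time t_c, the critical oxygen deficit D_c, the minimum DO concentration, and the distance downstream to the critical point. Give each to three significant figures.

With k_r/k_1 = 3.616 and 1 − D₀(k_r−k_1)/(k_1 L₀) = 0.7384,
t_c = ln(3.616 × 0.7384) / (1.62 − 0.448) = ln(2.670) / 1.172 = 0.9821/1.172 = 0.8380 d.
L(t_c) = L₀ e^(−k_1 t_c) = 22.1 × 0.6870 = 15.18 mg/L, and at the critical point k_r D_c = k_1 L, so D_c = (0.448/1.62) × 15.18 = 4.199 mg/L.
Minimum DO = C_s − D_c = 10.8 − 4.199 = 6.601 mg/L.
x_c = v t_c = 0.824 m/s × 0.8380 d × 86400 s/d = 59660 m ≈ 59.7 km.

t_c ≈ 0.838 d; D_c ≈ 4.20 mg/L; min DO ≈ 6.60 mg/L; x_c ≈ 59.7 km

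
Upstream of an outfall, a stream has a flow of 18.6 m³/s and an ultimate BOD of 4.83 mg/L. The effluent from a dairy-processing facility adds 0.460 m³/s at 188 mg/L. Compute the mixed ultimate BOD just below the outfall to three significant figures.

9.25 mg/L

Flow-weighted mixing: C = (Q_r C_r + Q_w C_w)/(Q_r + Q_w)
= (18.6×4.83 + 0.460×188)/(18.6 + 0.460) = 176.3/19.06 = 9.251 mg/L.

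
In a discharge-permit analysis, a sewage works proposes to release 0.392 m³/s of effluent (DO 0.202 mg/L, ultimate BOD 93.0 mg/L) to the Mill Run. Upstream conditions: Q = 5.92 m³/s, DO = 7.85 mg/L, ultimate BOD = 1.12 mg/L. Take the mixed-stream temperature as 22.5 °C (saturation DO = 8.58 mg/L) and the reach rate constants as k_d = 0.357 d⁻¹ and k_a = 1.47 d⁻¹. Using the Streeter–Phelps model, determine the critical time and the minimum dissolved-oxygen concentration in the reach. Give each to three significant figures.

Mixed DO = (5.92×7.85 + 0.392×0.202)/(5.92+0.392) = 46.55/6.312 = 7.375 mg/L.
Mixed L₀ = (5.92×1.12 + 0.392×93.0)/(6.312) = 43.09/6.312 = 6.826 mg/L.
Initial deficit D₀ = C_s − DO₀ = 8.58 − 7.375 = 1.205 mg/L.
t_c = (1/1.113) ln[(1.47/0.357)(1 − 1.205×1.113/(0.357×6.826))] = 0.8985 × ln(1.852) = 0.5535 d.
D_c = (0.357/1.47) × 6.826 × e^(−0.357×0.5535) = 0.2429 × 6.826 × 0.8207 = 1.361 mg/L.
Minimum DO = 8.58 − 1.361 = 7.219 mg/L.

t_c ≈ 0.553 d; minimum DO ≈ 7.22 mg/L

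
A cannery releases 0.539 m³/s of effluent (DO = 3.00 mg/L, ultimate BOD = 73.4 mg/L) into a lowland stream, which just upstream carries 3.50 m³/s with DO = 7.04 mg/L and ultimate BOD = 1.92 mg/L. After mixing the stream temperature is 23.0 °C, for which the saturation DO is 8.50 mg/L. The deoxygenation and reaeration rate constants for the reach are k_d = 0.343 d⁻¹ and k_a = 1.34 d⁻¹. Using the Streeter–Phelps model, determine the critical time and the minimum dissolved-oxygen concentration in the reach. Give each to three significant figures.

t_c ≈ 0.657 d; minimum DO ≈ 6.16 mg/L

Mixed DO = (3.50×7.04 + 0.539×3.00)/(3.50+0.539) = 26.26/4.039 = 6.501 mg/L.
Mixed L₀ = (3.50×1.92 + 0.539×73.4)/(4.039) = 46.28/4.039 = 11.46 mg/L.
Initial deficit D₀ = C_s − DO₀ = 8.50 − 6.501 = 1.999 mg/L.
t_c = (1/0.9970) ln[(1.34/0.343)(1 − 1.999×0.9970/(0.343×11.46))] = 1.003 × ln(1.926) = 0.6572 d.
D_c = (0.343/1.34) × 11.46 × e^(−0.343×0.6572) = 0.2560 × 11.46 × 0.7982 = 2.341 mg/L.
Minimum DO = 8.50 − 2.341 = 6.159 mg/L.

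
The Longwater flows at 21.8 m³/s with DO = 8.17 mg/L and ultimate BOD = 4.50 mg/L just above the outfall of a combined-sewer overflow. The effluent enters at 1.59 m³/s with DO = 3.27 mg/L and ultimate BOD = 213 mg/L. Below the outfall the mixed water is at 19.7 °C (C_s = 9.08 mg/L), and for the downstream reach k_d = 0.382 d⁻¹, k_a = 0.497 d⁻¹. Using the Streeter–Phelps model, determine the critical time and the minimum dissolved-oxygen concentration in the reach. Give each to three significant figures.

Mixed DO = (21.8×8.17 + 1.59×3.27)/(21.8+1.59) = 183.3/23.39 = 7.837 mg/L.
Mixed L₀ = (21.8×4.50 + 1.59×213)/(23.39) = 436.8/23.39 = 18.67 mg/L.
Initial deficit D₀ = C_s − DO₀ = 9.08 − 7.837 = 1.243 mg/L.
t_c = (1/0.1150) ln[(0.497/0.382)(1 − 1.243×0.1150/(0.382×18.67))] = 8.696 × ln(1.275) = 2.112 d.
D_c = (0.382/0.497) × 18.67 × e^(−0.382×2.112) = 0.7686 × 18.67 × 0.4462 = 6.404 mg/L.
Minimum DO = 9.08 − 6.404 = 2.676 mg/L.

t_c ≈ 2.11 d; minimum DO ≈ 2.68 mg/L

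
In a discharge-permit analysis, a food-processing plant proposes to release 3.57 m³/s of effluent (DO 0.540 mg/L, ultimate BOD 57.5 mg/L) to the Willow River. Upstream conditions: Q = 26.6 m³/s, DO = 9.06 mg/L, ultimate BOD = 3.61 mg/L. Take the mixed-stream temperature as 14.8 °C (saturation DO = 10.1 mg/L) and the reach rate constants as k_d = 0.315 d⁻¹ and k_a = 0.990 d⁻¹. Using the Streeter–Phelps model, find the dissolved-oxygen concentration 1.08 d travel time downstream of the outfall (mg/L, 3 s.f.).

DO ≈ 7.68 mg/L

Mixed DO = (26.6×9.06 + 3.57×0.540)/(26.6+3.57) = 242.9/30.17 = 8.052 mg/L.
Mixed L₀ = (26.6×3.61 + 3.57×57.5)/(30.17) = 301.3/30.17 = 9.987 mg/L.
Initial deficit D₀ = C_s − DO₀ = 10.1 − 8.052 = 2.048 mg/L.
D(1.08) = [0.315×9.987/(0.990−0.315)](e^(−0.315×1.08) − e^(−0.990×1.08)) + 2.048 e^(−0.990×1.08)
= 4.660 × (0.7116 − 0.3433) + 2.048 × 0.3433 = 2.420 mg/L.
DO = 10.1 − 2.420 = 7.680 mg/L.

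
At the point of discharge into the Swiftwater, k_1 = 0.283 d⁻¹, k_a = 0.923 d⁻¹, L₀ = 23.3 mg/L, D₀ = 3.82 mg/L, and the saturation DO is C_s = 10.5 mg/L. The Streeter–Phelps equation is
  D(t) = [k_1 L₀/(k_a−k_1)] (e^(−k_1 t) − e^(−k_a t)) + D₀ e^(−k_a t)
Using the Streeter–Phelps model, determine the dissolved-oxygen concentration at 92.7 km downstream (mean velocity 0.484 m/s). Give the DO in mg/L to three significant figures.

Travel time t = x/v = 92.7 km / (0.484 m/s) = 92700 m / 0.484 m/s = 191500 s = 2.217 d.
k_1 L₀/(k_a−k_1) = 0.283×23.3/(0.923−0.283) = 6.594/0.6400 = 10.30 mg/L.
e^(−k_1 t) = e^(−0.283×2.217) = 0.5340; e^(−k_a t) = e^(−0.923×2.217) = 0.1292.
D = 10.30 × (0.5340 − 0.1292) + 3.82 × 0.1292 = 4.170 + 0.4937 = 4.664 mg/L.
DO = C_s − D = 10.5 − 4.664 = 5.836 mg/L.

DO ≈ 5.84 mg/L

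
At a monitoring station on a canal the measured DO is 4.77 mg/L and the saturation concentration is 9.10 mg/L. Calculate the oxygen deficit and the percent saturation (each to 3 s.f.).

D ≈ 4.33 mg/L; 52.4 % saturation

D = C_s − C = 9.10 − 4.77 = 4.33 mg/L.
% saturation = 4.77/9.10 × 100 = 52.4 %.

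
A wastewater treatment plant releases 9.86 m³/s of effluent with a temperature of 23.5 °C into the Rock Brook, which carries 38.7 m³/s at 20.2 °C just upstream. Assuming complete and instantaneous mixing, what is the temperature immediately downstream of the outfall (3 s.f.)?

20.9 °C

Flow-weighted mixing: C = (Q_r C_r + Q_w C_w)/(Q_r + Q_w)
= (38.7×20.2 + 9.86×23.5)/(38.7 + 9.86) = 1013/48.56 = 20.87 °C.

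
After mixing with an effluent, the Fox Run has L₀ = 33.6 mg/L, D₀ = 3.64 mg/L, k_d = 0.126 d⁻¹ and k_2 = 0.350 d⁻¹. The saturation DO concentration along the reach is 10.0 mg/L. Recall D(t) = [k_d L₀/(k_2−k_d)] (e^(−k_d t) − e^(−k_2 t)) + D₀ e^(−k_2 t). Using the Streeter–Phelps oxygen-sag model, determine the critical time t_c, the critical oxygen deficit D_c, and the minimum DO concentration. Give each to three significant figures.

t_c = [1/(k_2−k_d)] ln[(k_2/k_d)(1 − D₀(k_2−k_d)/(k_d L₀))]
= [1/(0.350−0.126)] ln[(0.350/0.126)(1 − 3.64×0.2240/(0.126×33.6))]
= (1/0.2240) ln[2.778 × 0.8074] = 4.464 × ln(2.243) = 4.464 × 0.8077 = 3.606 d.
D_c = (k_d/k_2) L₀ e^(−k_d t_c) = (0.126/0.350) × 33.6 × e^(−0.126×3.606) = 0.3600 × 33.6 × 0.6349 = 7.679 mg/L.
Minimum DO = C_s − D_c = 10.0 − 7.679 = 2.321 mg/L.

t_c ≈ 3.61 d; D_c ≈ 7.68 mg/L; min DO ≈ 2.32 mg/L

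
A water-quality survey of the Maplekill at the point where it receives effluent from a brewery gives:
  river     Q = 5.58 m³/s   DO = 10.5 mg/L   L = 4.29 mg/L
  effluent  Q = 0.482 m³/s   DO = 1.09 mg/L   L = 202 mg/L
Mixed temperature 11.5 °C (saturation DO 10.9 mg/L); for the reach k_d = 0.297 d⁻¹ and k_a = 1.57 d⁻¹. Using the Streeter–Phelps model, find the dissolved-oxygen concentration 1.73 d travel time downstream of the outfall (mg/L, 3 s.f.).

Mixed DO = (5.58×10.5 + 0.482×1.09)/(5.58+0.482) = 59.12/6.062 = 9.752 mg/L.
Mixed L₀ = (5.58×4.29 + 0.482×202)/(6.062) = 121.3/6.062 = 20.01 mg/L.
Initial deficit D₀ = C_s − DO₀ = 10.9 − 9.752 = 1.148 mg/L.
D(1.73) = [0.297×20.01/(1.57−0.297)](e^(−0.297×1.73) − e^(−1.57×1.73)) + 1.148 e^(−1.57×1.73)
= 4.669 × (0.5982 − 0.06613) + 1.148 × 0.06613 = 2.560 mg/L.
DO = 10.9 − 2.560 = 8.340 mg/L.

DO ≈ 8.34 mg/L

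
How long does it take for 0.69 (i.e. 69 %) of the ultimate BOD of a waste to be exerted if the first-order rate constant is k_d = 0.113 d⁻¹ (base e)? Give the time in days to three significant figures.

t ≈ 10.4 d

y/L₀ = 1 − e^(−k_d t) = 0.69 ⇒ e^(−k_d t) = 0.310
t = −ln(0.310) / 0.113 = 1.171 / 0.113 = 10.36 d.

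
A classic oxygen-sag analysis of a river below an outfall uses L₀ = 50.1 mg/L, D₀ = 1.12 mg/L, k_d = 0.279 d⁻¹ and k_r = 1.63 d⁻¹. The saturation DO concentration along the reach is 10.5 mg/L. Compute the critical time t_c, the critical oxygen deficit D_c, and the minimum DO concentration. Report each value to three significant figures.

With k_r/k_d = 5.842 and 1 − D₀(k_r−k_d)/(k_d L₀) = 0.8917,
t_c = ln(5.842 × 0.8917) / (1.63 − 0.279) = ln(5.210) / 1.351 = 1.651/1.351 = 1.222 d.
D_c = (k_d/k_r) L₀ e^(−k_d t_c) = (0.279/1.63) × 50.1 × e^(−0.279×1.222) = 0.1712 × 50.1 × 0.7112 = 6.098 mg/L.
Minimum DO = C_s − D_c = 10.5 − 6.098 = 4.402 mg/L.

t_c ≈ 1.22 d; D_c ≈ 6.10 mg/L; min DO ≈ 4.40 mg/L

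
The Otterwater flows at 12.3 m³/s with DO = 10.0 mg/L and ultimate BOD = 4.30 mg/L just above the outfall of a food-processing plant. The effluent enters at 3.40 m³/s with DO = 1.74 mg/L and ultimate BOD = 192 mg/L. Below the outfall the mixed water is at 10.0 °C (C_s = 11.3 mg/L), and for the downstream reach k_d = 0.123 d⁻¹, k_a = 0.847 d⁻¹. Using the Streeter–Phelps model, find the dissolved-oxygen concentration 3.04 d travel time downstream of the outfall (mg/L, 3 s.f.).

Mixed DO = (12.3×10.0 + 3.40×1.74)/(12.3+3.40) = 128.9/15.70 = 8.211 mg/L.
Mixed L₀ = (12.3×4.30 + 3.40×192)/(15.70) = 705.7/15.70 = 44.95 mg/L.
Initial deficit D₀ = C_s − DO₀ = 11.3 − 8.211 = 3.089 mg/L.
D(3.04) = [0.123×44.95/(0.847−0.123)](e^(−0.123×3.04) − e^(−0.847×3.04)) + 3.089 e^(−0.847×3.04)
= 7.636 × (0.6880 − 0.07616) + 3.089 × 0.07616 = 4.908 mg/L.
DO = 11.3 − 4.908 = 6.392 mg/L.

DO ≈ 6.39 mg/L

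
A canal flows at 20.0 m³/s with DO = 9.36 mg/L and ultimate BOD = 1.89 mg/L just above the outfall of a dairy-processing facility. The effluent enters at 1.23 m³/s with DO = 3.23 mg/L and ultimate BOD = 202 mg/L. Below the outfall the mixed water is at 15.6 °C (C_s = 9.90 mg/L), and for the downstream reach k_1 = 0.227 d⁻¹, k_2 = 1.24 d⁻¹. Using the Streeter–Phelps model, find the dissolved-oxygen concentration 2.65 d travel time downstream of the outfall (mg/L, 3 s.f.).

Mixed DO = (20.0×9.36 + 1.23×3.23)/(20.0+1.23) = 191.2/21.23 = 9.005 mg/L.
Mixed L₀ = (20.0×1.89 + 1.23×202)/(21.23) = 286.3/21.23 = 13.48 mg/L.
Initial deficit D₀ = C_s − DO₀ = 9.90 − 9.005 = 0.8952 mg/L.
D(2.65) = [0.227×13.48/(1.24−0.227)](e^(−0.227×2.65) − e^(−1.24×2.65)) + 0.8952 e^(−1.24×2.65)
= 3.022 × (0.5480 − 0.03740) + 0.8952 × 0.03740 = 1.576 mg/L.
DO = 9.90 − 1.576 = 8.324 mg/L.

DO ≈ 8.32 mg/L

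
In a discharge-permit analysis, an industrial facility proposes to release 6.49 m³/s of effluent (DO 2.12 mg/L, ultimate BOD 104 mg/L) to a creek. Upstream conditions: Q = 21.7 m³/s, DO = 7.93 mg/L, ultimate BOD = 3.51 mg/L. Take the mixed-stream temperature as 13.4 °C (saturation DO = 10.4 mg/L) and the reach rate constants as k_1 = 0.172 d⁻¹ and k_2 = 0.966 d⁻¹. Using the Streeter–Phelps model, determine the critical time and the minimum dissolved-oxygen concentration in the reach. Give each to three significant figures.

Mixed DO = (21.7×7.93 + 6.49×2.12)/(21.7+6.49) = 185.8/28.19 = 6.592 mg/L.
Mixed L₀ = (21.7×3.51 + 6.49×104)/(28.19) = 751.1/28.19 = 26.65 mg/L.
Initial deficit D₀ = C_s − DO₀ = 10.4 − 6.592 = 3.808 mg/L.
t_c = (1/0.7940) ln[(0.966/0.172)(1 − 3.808×0.7940/(0.172×26.65))] = 1.259 × ln(1.911) = 0.8159 d.
D_c = (0.172/0.966) × 26.65 × e^(−0.172×0.8159) = 0.1781 × 26.65 × 0.8691 = 4.123 mg/L.
Minimum DO = 10.4 − 4.123 = 6.277 mg/L.

t_c ≈ 0.816 d; minimum DO ≈ 6.28 mg/L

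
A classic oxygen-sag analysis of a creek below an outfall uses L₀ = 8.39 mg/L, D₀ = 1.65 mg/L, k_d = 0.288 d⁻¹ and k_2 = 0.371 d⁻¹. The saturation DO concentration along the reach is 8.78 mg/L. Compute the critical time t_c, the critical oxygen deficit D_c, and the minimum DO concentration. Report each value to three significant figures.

At the critical point dD/dt = 0, so k_d L₀ e^(−k_d t) = k_2 D. Substituting D(t) from the Streeter–Phelps equation and solving for t gives
t_c = ln[(k_2/k_d)(1 − D₀(k_2−k_d)/(k_d L₀))] / (k_2−k_d).
Here k_2−k_d = 0.08300 d⁻¹ and 1 − D₀(k_2−k_d)/(k_d L₀) = 1 − 1.65×0.08300/(0.288×8.39) = 0.9433, so
t_c = ln(1.288 × 0.9433) / 0.08300 = 0.1949 / 0.08300 = 2.348 d.
L(t_c) = L₀ e^(−k_d t_c) = 8.39 × 0.5085 = 4.266 mg/L, and at the critical point k_2 D_c = k_d L, so D_c = (0.288/0.371) × 4.266 = 3.312 mg/L.
Minimum DO = C_s − D_c = 8.78 − 3.312 = 5.468 mg/L.

t_c ≈ 2.35 d; D_c ≈ 3.31 mg/L; min DO ≈ 5.47 mg/L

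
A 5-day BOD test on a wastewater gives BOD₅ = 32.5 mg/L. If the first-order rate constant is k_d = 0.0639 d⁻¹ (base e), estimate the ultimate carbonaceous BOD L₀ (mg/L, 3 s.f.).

L₀ ≈ 119 mg/L

BOD₅ = L₀(1 − e^(−5k_d)) ⇒ L₀ = BOD₅ / (1 − e^(−5×0.0639))
= 32.5 / (1 − 0.7265) = 32.5 / 0.2735 = 118.8 mg/L.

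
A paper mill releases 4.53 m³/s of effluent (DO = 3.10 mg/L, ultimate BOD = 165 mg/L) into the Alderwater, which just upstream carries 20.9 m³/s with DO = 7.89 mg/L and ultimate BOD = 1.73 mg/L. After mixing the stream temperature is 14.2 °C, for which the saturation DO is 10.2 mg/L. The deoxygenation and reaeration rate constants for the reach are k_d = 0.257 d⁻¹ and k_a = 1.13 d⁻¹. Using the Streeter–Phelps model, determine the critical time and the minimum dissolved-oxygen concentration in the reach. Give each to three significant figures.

t_c ≈ 1.21 d; minimum DO ≈ 5.06 mg/L

Mixed DO = (20.9×7.89 + 4.53×3.10)/(20.9+4.53) = 178.9/25.43 = 7.037 mg/L.
Mixed L₀ = (20.9×1.73 + 4.53×165)/(25.43) = 783.6/25.43 = 30.81 mg/L.
Initial deficit D₀ = C_s − DO₀ = 10.2 − 7.037 = 3.163 mg/L.
t_c = (1/0.8730) ln[(1.13/0.257)(1 − 3.163×0.8730/(0.257×30.81))] = 1.145 × ln(2.864) = 1.205 d.
D_c = (0.257/1.13) × 30.81 × e^(−0.257×1.205) = 0.2274 × 30.81 × 0.7336 = 5.142 mg/L.
Minimum DO = 10.2 − 5.142 = 5.058 mg/L.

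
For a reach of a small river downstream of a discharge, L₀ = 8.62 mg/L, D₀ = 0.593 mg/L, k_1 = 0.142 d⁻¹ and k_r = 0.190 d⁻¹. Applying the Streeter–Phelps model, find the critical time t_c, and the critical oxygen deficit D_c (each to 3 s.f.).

t_c = [1/(k_r−k_1)] ln[(k_r/k_1)(1 − D₀(k_r−k_1)/(k_1 L₀))]
= [1/(0.190−0.142)] ln[(0.190/0.142)(1 − 0.593×0.04800/(0.142×8.62))]
= (1/0.04800) ln[1.338 × 0.9767] = 20.83 × ln(1.307) = 20.83 × 0.2677 = 5.576 d.
L(t_c) = L₀ e^(−k_1 t_c) = 8.62 × 0.4530 = 3.905 mg/L, and at the critical point k_r D_c = k_1 L, so D_c = (0.142/0.190) × 3.905 = 2.918 mg/L.

t_c ≈ 5.58 d; D_c ≈ 2.92 mg/L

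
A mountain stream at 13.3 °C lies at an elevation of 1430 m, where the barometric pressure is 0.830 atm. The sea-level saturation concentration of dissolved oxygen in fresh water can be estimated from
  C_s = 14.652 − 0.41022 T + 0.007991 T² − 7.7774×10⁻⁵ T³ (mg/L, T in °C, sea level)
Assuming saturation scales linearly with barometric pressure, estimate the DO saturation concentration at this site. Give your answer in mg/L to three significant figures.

At sea level: C_s = 14.652 − 0.41022×13.3 + 0.007991×13.3² − 7.7774×10⁻⁵×13.3³ = 10.43 mg/L.
Pressure correction: C_s' = 10.43 × 0.830 = 8.654 mg/L.

C_s ≈ 8.65 mg/L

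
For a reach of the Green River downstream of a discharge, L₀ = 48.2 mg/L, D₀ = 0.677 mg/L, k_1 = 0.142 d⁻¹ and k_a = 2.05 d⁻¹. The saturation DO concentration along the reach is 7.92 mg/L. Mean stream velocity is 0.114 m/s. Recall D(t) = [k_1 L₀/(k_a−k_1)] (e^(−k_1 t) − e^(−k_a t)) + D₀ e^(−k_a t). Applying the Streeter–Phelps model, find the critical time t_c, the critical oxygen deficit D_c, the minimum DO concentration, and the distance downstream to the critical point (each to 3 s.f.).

With k_a/k_1 = 14.44 and 1 − D₀(k_a−k_1)/(k_1 L₀) = 0.8113,
t_c = ln(14.44 × 0.8113) / (2.05 − 0.142) = ln(11.71) / 1.908 = 2.461/1.908 = 1.290 d.
L(t_c) = L₀ e^(−k_1 t_c) = 48.2 × 0.8327 = 40.13 mg/L, and at the critical point k_a D_c = k_1 L, so D_c = (0.142/2.05) × 40.13 = 2.780 mg/L.
Minimum DO = C_s − D_c = 7.92 − 2.780 = 5.140 mg/L.
x_c = v t_c = 0.114 m/s × 1.290 d × 86400 s/d = 12700 m ≈ 12.7 km.

t_c ≈ 1.29 d; D_c ≈ 2.78 mg/L; min DO ≈ 5.14 mg/L; x_c ≈ 12.7 km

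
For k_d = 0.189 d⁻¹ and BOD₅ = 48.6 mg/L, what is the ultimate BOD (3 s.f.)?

L₀ ≈ 79.5 mg/L

BOD₅ = L₀(1 − e^(−5k_d)) ⇒ L₀ = BOD₅ / (1 − e^(−5×0.189))
= 48.6 / (1 − 0.3887) = 48.6 / 0.6113 = 79.50 mg/L.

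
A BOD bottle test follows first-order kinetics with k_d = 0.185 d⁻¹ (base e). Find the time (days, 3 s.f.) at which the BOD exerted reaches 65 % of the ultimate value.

y/L₀ = 1 − e^(−k_d t) = 0.65 ⇒ e^(−k_d t) = 0.350
t = −ln(0.350) / 0.185 = 1.050 / 0.185 = 5.675 d.

t ≈ 5.67 d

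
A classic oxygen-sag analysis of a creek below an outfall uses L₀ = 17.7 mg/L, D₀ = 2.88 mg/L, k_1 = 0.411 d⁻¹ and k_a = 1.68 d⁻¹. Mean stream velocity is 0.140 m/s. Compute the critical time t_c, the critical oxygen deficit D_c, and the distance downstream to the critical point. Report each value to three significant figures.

At the critical point dD/dt = 0, so k_1 L₀ e^(−k_1 t) = k_a D. Substituting D(t) from the Streeter–Phelps equation and solving for t gives
t_c = ln[(k_a/k_1)(1 − D₀(k_a−k_1)/(k_1 L₀))] / (k_a−k_1).
Here k_a−k_1 = 1.269 d⁻¹ and 1 − D₀(k_a−k_1)/(k_1 L₀) = 1 − 2.88×1.269/(0.411×17.7) = 0.4976, so
t_c = ln(4.088 × 0.4976) / 1.269 = 0.7100 / 1.269 = 0.5595 d.
D_c = (k_1/k_a) L₀ e^(−k_1 t_c) = (0.411/1.68) × 17.7 × e^(−0.411×0.5595) = 0.2446 × 17.7 × 0.7946 = 3.441 mg/L.
x_c = v t_c = 0.140 m/s × 0.5595 d × 86400 s/d = 6768 m ≈ 6.77 km.

t_c ≈ 0.560 d; D_c ≈ 3.44 mg/L; x_c ≈ 6.77 km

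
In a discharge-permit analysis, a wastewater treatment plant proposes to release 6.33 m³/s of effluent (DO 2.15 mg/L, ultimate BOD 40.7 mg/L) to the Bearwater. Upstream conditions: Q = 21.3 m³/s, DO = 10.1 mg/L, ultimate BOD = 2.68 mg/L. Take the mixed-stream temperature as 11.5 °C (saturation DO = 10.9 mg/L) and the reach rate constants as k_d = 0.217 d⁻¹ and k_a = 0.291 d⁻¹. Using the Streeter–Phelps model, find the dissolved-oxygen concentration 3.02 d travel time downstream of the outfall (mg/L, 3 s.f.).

DO ≈ 6.34 mg/L

Mixed DO = (21.3×10.1 + 6.33×2.15)/(21.3+6.33) = 228.7/27.63 = 8.279 mg/L.
Mixed L₀ = (21.3×2.68 + 6.33×40.7)/(27.63) = 314.7/27.63 = 11.39 mg/L.
Initial deficit D₀ = C_s − DO₀ = 10.9 − 8.279 = 2.621 mg/L.
D(3.02) = [0.217×11.39/(0.291−0.217)](e^(−0.217×3.02) − e^(−0.291×3.02)) + 2.621 e^(−0.291×3.02)
= 33.40 × (0.5193 − 0.4153) + 2.621 × 0.4153 = 4.562 mg/L.
DO = 10.9 − 4.562 = 6.338 mg/L.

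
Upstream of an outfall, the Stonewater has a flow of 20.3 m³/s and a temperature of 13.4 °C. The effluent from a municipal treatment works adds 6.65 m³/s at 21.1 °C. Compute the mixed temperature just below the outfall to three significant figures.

15.3 °C

Flow-weighted mixing: C = (Q_r C_r + Q_w C_w)/(Q_r + Q_w)
= (20.3×13.4 + 6.65×21.1)/(20.3 + 6.65) = 412.3/26.95 = 15.30 °C.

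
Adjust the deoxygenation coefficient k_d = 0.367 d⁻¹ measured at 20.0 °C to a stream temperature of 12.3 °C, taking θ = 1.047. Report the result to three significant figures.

k_d(T₂) = k_d(T₁) · θ^(T₂−T₁) = 0.367 × 1.047^(12.3−20.0)
= 0.367 × 1.047^-7.70 = 0.367 × 0.7021 = 0.2577 d⁻¹.

k_d ≈ 0.258 d⁻¹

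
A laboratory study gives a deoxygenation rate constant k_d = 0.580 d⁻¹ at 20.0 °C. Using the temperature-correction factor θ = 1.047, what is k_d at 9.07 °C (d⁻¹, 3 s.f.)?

k_d(T₂) = k_d(T₁) · θ^(T₂−T₁) = 0.580 × 1.047^(9.07−20.0)
= 0.580 × 1.047^-10.9 = 0.580 × 0.6053 = 0.3511 d⁻¹.

k_d ≈ 0.351 d⁻¹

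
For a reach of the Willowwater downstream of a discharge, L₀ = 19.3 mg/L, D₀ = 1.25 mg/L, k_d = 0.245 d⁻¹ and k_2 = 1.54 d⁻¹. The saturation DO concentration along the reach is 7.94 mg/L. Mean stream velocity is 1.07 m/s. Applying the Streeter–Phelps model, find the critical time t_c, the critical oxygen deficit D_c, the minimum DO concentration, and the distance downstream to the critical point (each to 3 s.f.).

t_c ≈ 1.10 d; D_c ≈ 2.35 mg/L; min DO ≈ 5.59 mg/L; x_c ≈ 101 km

t_c = [1/(k_2−k_d)] ln[(k_2/k_d)(1 − D₀(k_2−k_d)/(k_d L₀))]
= [1/(1.54−0.245)] ln[(1.54/0.245)(1 − 1.25×1.295/(0.245×19.3))]
= (1/1.295) ln[6.286 × 0.6577] = 0.7722 × ln(4.134) = 0.7722 × 1.419 = 1.096 d.
D_c = (k_d/k_2) L₀ e^(−k_d t_c) = (0.245/1.54) × 19.3 × e^(−0.245×1.096) = 0.1591 × 19.3 × 0.7645 = 2.347 mg/L.
Minimum DO = C_s − D_c = 7.94 − 2.347 = 5.593 mg/L.
x_c = v t_c = 1.07 m/s × 1.096 d × 86400 s/d = 101300 m ≈ 101 km.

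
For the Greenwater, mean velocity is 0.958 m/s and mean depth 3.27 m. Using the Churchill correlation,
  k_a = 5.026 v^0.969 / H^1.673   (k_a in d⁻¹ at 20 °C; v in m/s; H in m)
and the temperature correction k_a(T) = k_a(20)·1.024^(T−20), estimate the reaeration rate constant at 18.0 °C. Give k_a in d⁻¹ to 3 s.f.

k_a(20) = 5.026 × 0.958^0.969 / 3.27^1.673 = 5.026 × 0.9593 / 7.258 = 0.6642 d⁻¹.
k_a(18.0) = 0.6642 × 1.024^(18.0−20) = 0.6642 × 0.9537 = 0.6335 d⁻¹.

k_a ≈ 0.633 d⁻¹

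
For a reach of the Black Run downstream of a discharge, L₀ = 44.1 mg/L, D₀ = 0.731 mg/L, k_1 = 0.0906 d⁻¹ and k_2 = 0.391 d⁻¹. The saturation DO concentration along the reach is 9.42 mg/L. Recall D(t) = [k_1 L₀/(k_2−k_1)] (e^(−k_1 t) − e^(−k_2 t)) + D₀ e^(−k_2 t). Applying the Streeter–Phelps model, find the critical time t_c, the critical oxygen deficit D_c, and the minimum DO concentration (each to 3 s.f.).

t_c ≈ 4.68 d; D_c ≈ 6.69 mg/L; min DO ≈ 2.73 mg/L

With k_2/k_1 = 4.316 and 1 − D₀(k_2−k_1)/(k_1 L₀) = 0.9450,
t_c = ln(4.316 × 0.9450) / (0.391 − 0.0906) = ln(4.078) / 0.3004 = 1.406/0.3004 = 4.680 d.
L(t_c) = L₀ e^(−k_1 t_c) = 44.1 × 0.6544 = 28.86 mg/L, and at the critical point k_2 D_c = k_1 L, so D_c = (0.0906/0.391) × 28.86 = 6.688 mg/L.
Minimum DO = C_s − D_c = 9.42 − 6.688 = 2.732 mg/L.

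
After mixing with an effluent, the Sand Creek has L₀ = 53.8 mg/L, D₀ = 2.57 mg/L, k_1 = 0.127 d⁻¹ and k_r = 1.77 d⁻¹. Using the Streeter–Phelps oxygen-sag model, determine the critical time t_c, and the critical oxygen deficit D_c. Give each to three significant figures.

t_c ≈ 1.02 d; D_c ≈ 3.39 mg/L

At the critical point dD/dt = 0, so k_1 L₀ e^(−k_1 t) = k_r D. Substituting D(t) from the Streeter–Phelps equation and solving for t gives
t_c = ln[(k_r/k_1)(1 − D₀(k_r−k_1)/(k_1 L₀))] / (k_r−k_1).
Here k_r−k_1 = 1.643 d⁻¹ and 1 − D₀(k_r−k_1)/(k_1 L₀) = 1 − 2.57×1.643/(0.127×53.8) = 0.3820, so
t_c = ln(13.94 × 0.3820) / 1.643 = 1.672 / 1.643 = 1.018 d.
L(t_c) = L₀ e^(−k_1 t_c) = 53.8 × 0.8787 = 47.28 mg/L, and at the critical point k_r D_c = k_1 L, so D_c = (0.127/1.77) × 47.28 = 3.392 mg/L.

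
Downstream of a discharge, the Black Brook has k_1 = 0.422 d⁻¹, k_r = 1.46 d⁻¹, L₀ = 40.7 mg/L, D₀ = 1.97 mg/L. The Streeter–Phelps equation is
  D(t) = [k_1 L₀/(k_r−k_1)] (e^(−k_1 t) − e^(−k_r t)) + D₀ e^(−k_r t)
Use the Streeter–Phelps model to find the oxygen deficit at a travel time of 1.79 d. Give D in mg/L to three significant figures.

D ≈ 6.71 mg/L

k_1 L₀/(k_r−k_1) = 0.422×40.7/(1.46−0.422) = 17.18/1.038 = 16.55 mg/L.
e^(−k_1 t) = e^(−0.422×1.790) = 0.4698; e^(−k_r t) = e^(−1.46×1.790) = 0.07328.
D = 16.55 × (0.4698 − 0.07328) + 1.97 × 0.07328 = 6.562 + 0.1444 = 6.706 mg/L.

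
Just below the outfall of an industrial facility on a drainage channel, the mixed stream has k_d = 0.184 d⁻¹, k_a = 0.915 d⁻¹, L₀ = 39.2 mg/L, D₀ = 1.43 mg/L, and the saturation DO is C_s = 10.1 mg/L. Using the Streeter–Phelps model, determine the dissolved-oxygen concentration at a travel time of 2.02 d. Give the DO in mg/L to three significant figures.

k_d L₀/(k_a−k_d) = 0.184×39.2/(0.915−0.184) = 7.213/0.7310 = 9.867 mg/L.
e^(−k_d t) = e^(−0.184×2.020) = 0.6896; e^(−k_a t) = e^(−0.915×2.020) = 0.1575.
D = 9.867 × (0.6896 − 0.1575) + 1.43 × 0.1575 = 5.250 + 0.2252 = 5.475 mg/L.
DO = C_s − D = 10.1 − 5.475 = 4.625 mg/L.

DO ≈ 4.62 mg/L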